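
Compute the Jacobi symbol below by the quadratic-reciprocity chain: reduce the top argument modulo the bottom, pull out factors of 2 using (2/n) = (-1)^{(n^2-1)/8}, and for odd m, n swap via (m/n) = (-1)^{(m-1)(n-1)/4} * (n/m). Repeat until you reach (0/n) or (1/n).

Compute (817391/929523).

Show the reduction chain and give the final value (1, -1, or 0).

reciprocity: (817391/929523) = -1·(929523/817391) since 817391 mod 4 = 3, 929523 mod 4 = 3; sign now -1
(929523/817391) = (112132/817391)   [reduce mod 817391]
112132 = 2^2·28033; (2/817391) = +1 since 817391 mod 8 = 7, so (112132/817391) = (+1)^2·(28033/817391); sign now -1
reciprocity: (28033/817391) = +1·(817391/28033) since 28033 mod 4 = 1, 817391 mod 4 = 3; sign now -1
(817391/28033) = (4434/28033)   [reduce mod 28033]
4434 = 2^1·2217; (2/28033) = +1 since 28033 mod 8 = 1, so (4434/28033) = (+1)^1·(2217/28033); sign now -1
reciprocity: (2217/28033) = +1·(28033/2217) since 2217 mod 4 = 1, 28033 mod 4 = 1; sign now -1
(28033/2217) = (1429/2217)   [reduce mod 2217]
reciprocity: (1429/2217) = +1·(2217/1429) since 1429 mod 4 = 1, 2217 mod 4 = 1; sign now -1
(2217/1429) = (788/1429)   [reduce mod 1429]
788 = 2^2·197; (2/1429) = -1 since 1429 mod 8 = 5, so (788/1429) = (-1)^2·(197/1429); sign now -1
reciprocity: (197/1429) = +1·(1429/197) since 197 mod 4 = 1, 1429 mod 4 = 1; sign now -1
(1429/197) = (50/197)   [reduce mod 197]
50 = 2^1·25; (2/197) = -1 since 197 mod 8 = 5, so (50/197) = (-1)^1·(25/197); sign now +1
reciprocity: (25/197) = +1·(197/25) since 25 mod 4 = 1, 197 mod 4 = 1; sign now +1
(197/25) = (22/25)   [reduce mod 25]
22 = 2^1·11; (2/25) = +1 since 25 mod 8 = 1, so (22/25) = (+1)^1·(11/25); sign now +1
reciprocity: (11/25) = +1·(25/11) since 11 mod 4 = 3, 25 mod 4 = 1; sign now +1
(25/11) = (3/11)   [reduce mod 11]
reciprocity: (3/11) = -1·(11/3) since 3 mod 4 = 3, 11 mod 4 = 3; sign now -1
(11/3) = (2/3)   [reduce mod 3]
2 = 2^1·1; (2/3) = -1 since 3 mod 8 = 3, so (2/3) = (-1)^1·(1/3); sign now +1
(1/3) = 1; final value = sign = +1

1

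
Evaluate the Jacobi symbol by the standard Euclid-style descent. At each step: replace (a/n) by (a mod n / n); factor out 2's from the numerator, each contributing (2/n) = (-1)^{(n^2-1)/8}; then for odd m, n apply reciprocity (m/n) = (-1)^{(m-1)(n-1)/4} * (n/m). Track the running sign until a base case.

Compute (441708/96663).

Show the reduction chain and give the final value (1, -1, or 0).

0

(441708/96663) = (55056/96663)   [reduce mod 96663]
55056 = 2^4·3441; (2/96663) = +1 since 96663 mod 8 = 7, so (55056/96663) = (+1)^4·(3441/96663); sign now +1
reciprocity: (3441/96663) = +1·(96663/3441) since 3441 mod 4 = 1, 96663 mod 4 = 3; sign now +1
(96663/3441) = (315/3441)   [reduce mod 3441]
reciprocity: (315/3441) = +1·(3441/315) since 315 mod 4 = 3, 3441 mod 4 = 1; sign now +1
(3441/315) = (291/315)   [reduce mod 315]
reciprocity: (291/315) = -1·(315/291) since 291 mod 4 = 3, 315 mod 4 = 3; sign now -1
(315/291) = (24/291)   [reduce mod 291]
24 = 2^3·3; (2/291) = -1 since 291 mod 8 = 3, so (24/291) = (-1)^3·(3/291); sign now +1
reciprocity: (3/291) = -1·(291/3) since 3 mod 4 = 3, 291 mod 4 = 3; sign now -1
(291/3) = (0/3)   [reduce mod 3]
(0/3) = 0   [gcd(a, n) > 1]; final value = 0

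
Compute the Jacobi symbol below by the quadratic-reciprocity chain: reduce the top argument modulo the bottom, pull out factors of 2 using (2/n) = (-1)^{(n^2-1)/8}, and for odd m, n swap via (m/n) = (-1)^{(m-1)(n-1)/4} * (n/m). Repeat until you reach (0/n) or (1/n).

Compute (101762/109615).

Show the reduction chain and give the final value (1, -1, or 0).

1

101762 = 2^1·50881; (2/109615) = +1 since 109615 mod 8 = 7, so (101762/109615) = (+1)^1·(50881/109615); sign now +1
reciprocity: (50881/109615) = +1·(109615/50881) since 50881 mod 4 = 1, 109615 mod 4 = 3; sign now +1
(109615/50881) = (7853/50881)   [reduce mod 50881]
reciprocity: (7853/50881) = +1·(50881/7853) since 7853 mod 4 = 1, 50881 mod 4 = 1; sign now +1
(50881/7853) = (3763/7853)   [reduce mod 7853]
reciprocity: (3763/7853) = +1·(7853/3763) since 3763 mod 4 = 3, 7853 mod 4 = 1; sign now +1
(7853/3763) = (327/3763)   [reduce mod 3763]
reciprocity: (327/3763) = -1·(3763/327) since 327 mod 4 = 3, 3763 mod 4 = 3; sign now -1
(3763/327) = (166/327)   [reduce mod 327]
166 = 2^1·83; (2/327) = +1 since 327 mod 8 = 7, so (166/327) = (+1)^1·(83/327); sign now -1
reciprocity: (83/327) = -1·(327/83) since 83 mod 4 = 3, 327 mod 4 = 3; sign now +1
(327/83) = (78/83)   [reduce mod 83]
78 = 2^1·39; (2/83) = -1 since 83 mod 8 = 3, so (78/83) = (-1)^1·(39/83); sign now -1
reciprocity: (39/83) = -1·(83/39) since 39 mod 4 = 3, 83 mod 4 = 3; sign now +1
(83/39) = (5/39)   [reduce mod 39]
reciprocity: (5/39) = +1·(39/5) since 5 mod 4 = 1, 39 mod 4 = 3; sign now +1
(39/5) = (4/5)   [reduce mod 5]
4 = 2^2·1; (2/5) = -1 since 5 mod 8 = 5, so (4/5) = (-1)^2·(1/5); sign now +1
(1/5) = 1; final value = sign = +1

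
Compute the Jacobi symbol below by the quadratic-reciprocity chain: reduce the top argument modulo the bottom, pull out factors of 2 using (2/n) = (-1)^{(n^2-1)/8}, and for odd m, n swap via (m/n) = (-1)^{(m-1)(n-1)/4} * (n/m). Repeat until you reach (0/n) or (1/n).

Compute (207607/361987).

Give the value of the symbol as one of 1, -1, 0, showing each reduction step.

0

reciprocity: (207607/361987) = -1·(361987/207607) since 207607 mod 4 = 3, 361987 mod 4 = 3; sign now -1
(361987/207607) = (154380/207607)   [reduce mod 207607]
154380 = 2^2·38595; (2/207607) = +1 since 207607 mod 8 = 7, so (154380/207607) = (+1)^2·(38595/207607); sign now -1
reciprocity: (38595/207607) = -1·(207607/38595) since 38595 mod 4 = 3, 207607 mod 4 = 3; sign now +1
(207607/38595) = (14632/38595)   [reduce mod 38595]
14632 = 2^3·1829; (2/38595) = -1 since 38595 mod 8 = 3, so (14632/38595) = (-1)^3·(1829/38595); sign now -1
reciprocity: (1829/38595) = +1·(38595/1829) since 1829 mod 4 = 1, 38595 mod 4 = 3; sign now -1
(38595/1829) = (186/1829)   [reduce mod 1829]
186 = 2^1·93; (2/1829) = -1 since 1829 mod 8 = 5, so (186/1829) = (-1)^1·(93/1829); sign now +1
reciprocity: (93/1829) = +1·(1829/93) since 93 mod 4 = 1, 1829 mod 4 = 1; sign now +1
(1829/93) = (62/93)   [reduce mod 93]
62 = 2^1·31; (2/93) = -1 since 93 mod 8 = 5, so (62/93) = (-1)^1·(31/93); sign now -1
reciprocity: (31/93) = +1·(93/31) since 31 mod 4 = 3, 93 mod 4 = 1; sign now -1
(93/31) = (0/31)   [reduce mod 31]
(0/31) = 0   [gcd(a, n) > 1]; final value = 0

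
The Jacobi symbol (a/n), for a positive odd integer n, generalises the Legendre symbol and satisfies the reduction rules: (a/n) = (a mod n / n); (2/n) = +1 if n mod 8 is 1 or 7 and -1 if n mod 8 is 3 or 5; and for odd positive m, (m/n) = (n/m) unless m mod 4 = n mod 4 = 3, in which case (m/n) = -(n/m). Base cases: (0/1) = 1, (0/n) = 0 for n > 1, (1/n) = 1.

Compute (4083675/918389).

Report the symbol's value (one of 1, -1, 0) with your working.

(4083675/918389): 4083675 mod 918389 = 410119, so (4083675/918389) = (410119/918389)
flip (410119/918389) -> (918389/410119): both odd, 410119 mod 4 = 3, 918389 mod 4 = 1, so the flip contributes +1; sign now +1
(918389/410119): 918389 mod 410119 = 98151, so (918389/410119) = (98151/410119)
flip (98151/410119) -> (410119/98151): both odd, 98151 mod 4 = 3, 410119 mod 4 = 3, so the flip contributes -1; sign now -1
(410119/98151): 410119 mod 98151 = 17515, so (410119/98151) = (17515/98151)
flip (17515/98151) -> (98151/17515): both odd, 17515 mod 4 = 3, 98151 mod 4 = 3, so the flip contributes -1; sign now +1
(98151/17515): 98151 mod 17515 = 10576, so (98151/17515) = (10576/17515)
factor out 2^4: 10576 = 2^4·661; with 17515 mod 8 = 3, (2/17515) = -1; sign now +1; continue with (661/17515)
flip (661/17515) -> (17515/661): both odd, 661 mod 4 = 1, 17515 mod 4 = 3, so the flip contributes +1; sign now +1
(17515/661): 17515 mod 661 = 329, so (17515/661) = (329/661)
flip (329/661) -> (661/329): both odd, 329 mod 4 = 1, 661 mod 4 = 1, so the flip contributes +1; sign now +1
(661/329): 661 mod 329 = 3, so (661/329) = (3/329)
flip (3/329) -> (329/3): both odd, 3 mod 4 = 3, 329 mod 4 = 1, so the flip contributes +1; sign now +1
(329/3): 329 mod 3 = 2, so (329/3) = (2/3)
factor out 2^1: 2 = 2^1·1; with 3 mod 8 = 3, (2/3) = -1; sign now -1; continue with (1/3)
reached (1/3) = 1, so the symbol is -1

-1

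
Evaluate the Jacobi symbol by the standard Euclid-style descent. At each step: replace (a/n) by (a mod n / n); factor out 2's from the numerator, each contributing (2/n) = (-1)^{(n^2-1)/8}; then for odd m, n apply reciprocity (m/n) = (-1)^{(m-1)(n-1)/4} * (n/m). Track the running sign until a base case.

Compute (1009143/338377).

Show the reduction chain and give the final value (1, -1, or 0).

(1009143/338377) = (332389/338377)   [reduce mod 338377]
reciprocity: (332389/338377) = +1·(338377/332389) since 332389 mod 4 = 1, 338377 mod 4 = 1; sign now +1
(338377/332389) = (5988/332389)   [reduce mod 332389]
5988 = 2^2·1497; (2/332389) = -1 since 332389 mod 8 = 5, so (5988/332389) = (-1)^2·(1497/332389); sign now +1
reciprocity: (1497/332389) = +1·(332389/1497) since 1497 mod 4 = 1, 332389 mod 4 = 1; sign now +1
(332389/1497) = (55/1497)   [reduce mod 1497]
reciprocity: (55/1497) = +1·(1497/55) since 55 mod 4 = 3, 1497 mod 4 = 1; sign now +1
(1497/55) = (12/55)   [reduce mod 55]
12 = 2^2·3; (2/55) = +1 since 55 mod 8 = 7, so (12/55) = (+1)^2·(3/55); sign now +1
reciprocity: (3/55) = -1·(55/3) since 3 mod 4 = 3, 55 mod 4 = 3; sign now -1
(55/3) = (1/3)   [reduce mod 3]
(1/3) = 1; final value = sign = -1

-1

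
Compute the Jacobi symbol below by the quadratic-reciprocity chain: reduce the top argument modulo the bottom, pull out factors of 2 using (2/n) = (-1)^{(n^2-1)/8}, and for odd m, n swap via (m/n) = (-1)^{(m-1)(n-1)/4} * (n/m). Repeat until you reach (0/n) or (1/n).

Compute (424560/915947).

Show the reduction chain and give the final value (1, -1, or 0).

factor out 2^4: 424560 = 2^4·26535; with 915947 mod 8 = 3, (2/915947) = -1; sign now +1; continue with (26535/915947)
flip (26535/915947) -> (915947/26535): both odd, 26535 mod 4 = 3, 915947 mod 4 = 3, so the flip contributes -1; sign now -1
(915947/26535): 915947 mod 26535 = 13757, so (915947/26535) = (13757/26535)
flip (13757/26535) -> (26535/13757): both odd, 13757 mod 4 = 1, 26535 mod 4 = 3, so the flip contributes +1; sign now -1
(26535/13757): 26535 mod 13757 = 12778, so (26535/13757) = (12778/13757)
factor out 2^1: 12778 = 2^1·6389; with 13757 mod 8 = 5, (2/13757) = -1; sign now +1; continue with (6389/13757)
flip (6389/13757) -> (13757/6389): both odd, 6389 mod 4 = 1, 13757 mod 4 = 1, so the flip contributes +1; sign now +1
(13757/6389): 13757 mod 6389 = 979, so (13757/6389) = (979/6389)
flip (979/6389) -> (6389/979): both odd, 979 mod 4 = 3, 6389 mod 4 = 1, so the flip contributes +1; sign now +1
(6389/979): 6389 mod 979 = 515, so (6389/979) = (515/979)
flip (515/979) -> (979/515): both odd, 515 mod 4 = 3, 979 mod 4 = 3, so the flip contributes -1; sign now -1
(979/515): 979 mod 515 = 464, so (979/515) = (464/515)
factor out 2^4: 464 = 2^4·29; with 515 mod 8 = 3, (2/515) = -1; sign now -1; continue with (29/515)
flip (29/515) -> (515/29): both odd, 29 mod 4 = 1, 515 mod 4 = 3, so the flip contributes +1; sign now -1
(515/29): 515 mod 29 = 22, so (515/29) = (22/29)
factor out 2^1: 22 = 2^1·11; with 29 mod 8 = 5, (2/29) = -1; sign now +1; continue with (11/29)
flip (11/29) -> (29/11): both odd, 11 mod 4 = 3, 29 mod 4 = 1, so the flip contributes +1; sign now +1
(29/11): 29 mod 11 = 7, so (29/11) = (7/11)
flip (7/11) -> (11/7): both odd, 7 mod 4 = 3, 11 mod 4 = 3, so the flip contributes -1; sign now -1
(11/7): 11 mod 7 = 4, so (11/7) = (4/7)
factor out 2^2: 4 = 2^2·1; with 7 mod 8 = 7, (2/7) = +1; sign now -1; continue with (1/7)
reached (1/7) = 1, so the symbol is -1

-1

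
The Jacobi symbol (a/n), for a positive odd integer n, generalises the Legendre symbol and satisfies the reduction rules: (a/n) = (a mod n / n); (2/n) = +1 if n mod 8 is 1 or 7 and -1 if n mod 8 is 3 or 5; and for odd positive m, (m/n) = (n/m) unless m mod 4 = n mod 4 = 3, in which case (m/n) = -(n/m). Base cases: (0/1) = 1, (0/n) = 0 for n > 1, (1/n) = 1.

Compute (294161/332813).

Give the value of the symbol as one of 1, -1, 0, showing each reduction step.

-1

flip (294161/332813) -> (332813/294161): both odd, 294161 mod 4 = 1, 332813 mod 4 = 1, so the flip contributes +1; sign now +1
(332813/294161): 332813 mod 294161 = 38652, so (332813/294161) = (38652/294161)
factor out 2^2: 38652 = 2^2·9663; with 294161 mod 8 = 1, (2/294161) = +1; sign now +1; continue with (9663/294161)
flip (9663/294161) -> (294161/9663): both odd, 9663 mod 4 = 3, 294161 mod 4 = 1, so the flip contributes +1; sign now +1
(294161/9663): 294161 mod 9663 = 4271, so (294161/9663) = (4271/9663)
flip (4271/9663) -> (9663/4271): both odd, 4271 mod 4 = 3, 9663 mod 4 = 3, so the flip contributes -1; sign now -1
(9663/4271): 9663 mod 4271 = 1121, so (9663/4271) = (1121/4271)
flip (1121/4271) -> (4271/1121): both odd, 1121 mod 4 = 1, 4271 mod 4 = 3, so the flip contributes +1; sign now -1
(4271/1121): 4271 mod 1121 = 908, so (4271/1121) = (908/1121)
factor out 2^2: 908 = 2^2·227; with 1121 mod 8 = 1, (2/1121) = +1; sign now -1; continue with (227/1121)
flip (227/1121) -> (1121/227): both odd, 227 mod 4 = 3, 1121 mod 4 = 1, so the flip contributes +1; sign now -1
(1121/227): 1121 mod 227 = 213, so (1121/227) = (213/227)
flip (213/227) -> (227/213): both odd, 213 mod 4 = 1, 227 mod 4 = 3, so the flip contributes +1; sign now -1
(227/213): 227 mod 213 = 14, so (227/213) = (14/213)
factor out 2^1: 14 = 2^1·7; with 213 mod 8 = 5, (2/213) = -1; sign now +1; continue with (7/213)
flip (7/213) -> (213/7): both odd, 7 mod 4 = 3, 213 mod 4 = 1, so the flip contributes +1; sign now +1
(213/7): 213 mod 7 = 3, so (213/7) = (3/7)
flip (3/7) -> (7/3): both odd, 3 mod 4 = 3, 7 mod 4 = 3, so the flip contributes -1; sign now -1
(7/3): 7 mod 3 = 1, so (7/3) = (1/3)
reached (1/3) = 1, so the symbol is -1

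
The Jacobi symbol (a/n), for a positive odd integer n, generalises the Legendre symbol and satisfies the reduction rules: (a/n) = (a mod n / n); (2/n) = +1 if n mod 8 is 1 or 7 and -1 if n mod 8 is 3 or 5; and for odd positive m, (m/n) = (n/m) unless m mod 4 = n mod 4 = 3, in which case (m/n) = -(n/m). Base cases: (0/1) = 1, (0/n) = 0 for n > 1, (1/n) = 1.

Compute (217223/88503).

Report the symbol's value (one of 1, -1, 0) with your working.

-1

(217223/88503) = (40217/88503)   [reduce mod 88503]
reciprocity: (40217/88503) = +1·(88503/40217) since 40217 mod 4 = 1, 88503 mod 4 = 3; sign now +1
(88503/40217) = (8069/40217)   [reduce mod 40217]
reciprocity: (8069/40217) = +1·(40217/8069) since 8069 mod 4 = 1, 40217 mod 4 = 1; sign now +1
(40217/8069) = (7941/8069)   [reduce mod 8069]
reciprocity: (7941/8069) = +1·(8069/7941) since 7941 mod 4 = 1, 8069 mod 4 = 1; sign now +1
(8069/7941) = (128/7941)   [reduce mod 7941]
128 = 2^7·1; (2/7941) = -1 since 7941 mod 8 = 5, so (128/7941) = (-1)^7·(1/7941); sign now -1
(1/7941) = 1; final value = sign = -1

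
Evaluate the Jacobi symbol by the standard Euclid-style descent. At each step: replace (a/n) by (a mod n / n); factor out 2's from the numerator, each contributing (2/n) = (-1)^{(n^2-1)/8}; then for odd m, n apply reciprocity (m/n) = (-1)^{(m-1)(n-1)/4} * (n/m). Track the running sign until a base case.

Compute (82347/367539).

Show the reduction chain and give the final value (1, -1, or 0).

reciprocity: (82347/367539) = -1·(367539/82347) since 82347 mod 4 = 3, 367539 mod 4 = 3; sign now -1
(367539/82347) = (38151/82347)   [reduce mod 82347]
reciprocity: (38151/82347) = -1·(82347/38151) since 38151 mod 4 = 3, 82347 mod 4 = 3; sign now +1
(82347/38151) = (6045/38151)   [reduce mod 38151]
reciprocity: (6045/38151) = +1·(38151/6045) since 6045 mod 4 = 1, 38151 mod 4 = 3; sign now +1
(38151/6045) = (1881/6045)   [reduce mod 6045]
reciprocity: (1881/6045) = +1·(6045/1881) since 1881 mod 4 = 1, 6045 mod 4 = 1; sign now +1
(6045/1881) = (402/1881)   [reduce mod 1881]
402 = 2^1·201; (2/1881) = +1 since 1881 mod 8 = 1, so (402/1881) = (+1)^1·(201/1881); sign now +1
reciprocity: (201/1881) = +1·(1881/201) since 201 mod 4 = 1, 1881 mod 4 = 1; sign now +1
(1881/201) = (72/201)   [reduce mod 201]
72 = 2^3·9; (2/201) = +1 since 201 mod 8 = 1, so (72/201) = (+1)^3·(9/201); sign now +1
reciprocity: (9/201) = +1·(201/9) since 9 mod 4 = 1, 201 mod 4 = 1; sign now +1
(201/9) = (3/9)   [reduce mod 9]
reciprocity: (3/9) = +1·(9/3) since 3 mod 4 = 3, 9 mod 4 = 1; sign now +1
(9/3) = (0/3)   [reduce mod 3]
(0/3) = 0   [gcd(a, n) > 1]; final value = 0

0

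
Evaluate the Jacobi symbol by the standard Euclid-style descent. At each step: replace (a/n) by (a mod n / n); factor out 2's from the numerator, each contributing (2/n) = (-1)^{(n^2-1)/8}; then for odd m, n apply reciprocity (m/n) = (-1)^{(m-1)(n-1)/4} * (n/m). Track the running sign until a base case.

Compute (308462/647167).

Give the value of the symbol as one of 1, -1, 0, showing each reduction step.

308462 = 2^1·154231; (2/647167) = +1 since 647167 mod 8 = 7, so (308462/647167) = (+1)^1·(154231/647167); sign now +1
reciprocity: (154231/647167) = -1·(647167/154231) since 154231 mod 4 = 3, 647167 mod 4 = 3; sign now -1
(647167/154231) = (30243/154231)   [reduce mod 154231]
reciprocity: (30243/154231) = -1·(154231/30243) since 30243 mod 4 = 3, 154231 mod 4 = 3; sign now +1
(154231/30243) = (3016/30243)   [reduce mod 30243]
3016 = 2^3·377; (2/30243) = -1 since 30243 mod 8 = 3, so (3016/30243) = (-1)^3·(377/30243); sign now -1
reciprocity: (377/30243) = +1·(30243/377) since 377 mod 4 = 1, 30243 mod 4 = 3; sign now -1
(30243/377) = (83/377)   [reduce mod 377]
reciprocity: (83/377) = +1·(377/83) since 83 mod 4 = 3, 377 mod 4 = 1; sign now -1
(377/83) = (45/83)   [reduce mod 83]
reciprocity: (45/83) = +1·(83/45) since 45 mod 4 = 1, 83 mod 4 = 3; sign now -1
(83/45) = (38/45)   [reduce mod 45]
38 = 2^1·19; (2/45) = -1 since 45 mod 8 = 5, so (38/45) = (-1)^1·(19/45); sign now +1
reciprocity: (19/45) = +1·(45/19) since 19 mod 4 = 3, 45 mod 4 = 1; sign now +1
(45/19) = (7/19)   [reduce mod 19]
reciprocity: (7/19) = -1·(19/7) since 7 mod 4 = 3, 19 mod 4 = 3; sign now -1
(19/7) = (5/7)   [reduce mod 7]
reciprocity: (5/7) = +1·(7/5) since 5 mod 4 = 1, 7 mod 4 = 3; sign now -1
(7/5) = (2/5)   [reduce mod 5]
2 = 2^1·1; (2/5) = -1 since 5 mod 8 = 5, so (2/5) = (-1)^1·(1/5); sign now +1
(1/5) = 1; final value = sign = +1

1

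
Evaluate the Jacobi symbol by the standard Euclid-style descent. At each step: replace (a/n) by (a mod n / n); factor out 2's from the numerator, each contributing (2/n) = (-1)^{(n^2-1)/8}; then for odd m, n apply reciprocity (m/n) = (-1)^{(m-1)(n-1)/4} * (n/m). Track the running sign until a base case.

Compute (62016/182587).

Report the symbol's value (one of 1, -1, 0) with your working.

factor out 2^6: 62016 = 2^6·969; with 182587 mod 8 = 3, (2/182587) = -1; sign now +1; continue with (969/182587)
flip (969/182587) -> (182587/969): both odd, 969 mod 4 = 1, 182587 mod 4 = 3, so the flip contributes +1; sign now +1
(182587/969): 182587 mod 969 = 415, so (182587/969) = (415/969)
flip (415/969) -> (969/415): both odd, 415 mod 4 = 3, 969 mod 4 = 1, so the flip contributes +1; sign now +1
(969/415): 969 mod 415 = 139, so (969/415) = (139/415)
flip (139/415) -> (415/139): both odd, 139 mod 4 = 3, 415 mod 4 = 3, so the flip contributes -1; sign now -1
(415/139): 415 mod 139 = 137, so (415/139) = (137/139)
flip (137/139) -> (139/137): both odd, 137 mod 4 = 1, 139 mod 4 = 3, so the flip contributes +1; sign now -1
(139/137): 139 mod 137 = 2, so (139/137) = (2/137)
factor out 2^1: 2 = 2^1·1; with 137 mod 8 = 1, (2/137) = +1; sign now -1; continue with (1/137)
reached (1/137) = 1, so the symbol is -1

-1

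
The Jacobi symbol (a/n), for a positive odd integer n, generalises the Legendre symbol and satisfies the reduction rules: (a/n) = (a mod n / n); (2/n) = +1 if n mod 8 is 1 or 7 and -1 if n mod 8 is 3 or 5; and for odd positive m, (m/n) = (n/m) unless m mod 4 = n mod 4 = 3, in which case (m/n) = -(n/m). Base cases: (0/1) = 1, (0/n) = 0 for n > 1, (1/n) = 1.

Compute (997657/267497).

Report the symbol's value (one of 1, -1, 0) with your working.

(997657/267497) = (195166/267497)   [reduce mod 267497]
195166 = 2^1·97583; (2/267497) = +1 since 267497 mod 8 = 1, so (195166/267497) = (+1)^1·(97583/267497); sign now +1
reciprocity: (97583/267497) = +1·(267497/97583) since 97583 mod 4 = 3, 267497 mod 4 = 1; sign now +1
(267497/97583) = (72331/97583)   [reduce mod 97583]
reciprocity: (72331/97583) = -1·(97583/72331) since 72331 mod 4 = 3, 97583 mod 4 = 3; sign now -1
(97583/72331) = (25252/72331)   [reduce mod 72331]
25252 = 2^2·6313; (2/72331) = -1 since 72331 mod 8 = 3, so (25252/72331) = (-1)^2·(6313/72331); sign now -1
reciprocity: (6313/72331) = +1·(72331/6313) since 6313 mod 4 = 1, 72331 mod 4 = 3; sign now -1
(72331/6313) = (2888/6313)   [reduce mod 6313]
2888 = 2^3·361; (2/6313) = +1 since 6313 mod 8 = 1, so (2888/6313) = (+1)^3·(361/6313); sign now -1
reciprocity: (361/6313) = +1·(6313/361) since 361 mod 4 = 1, 6313 mod 4 = 1; sign now -1
(6313/361) = (176/361)   [reduce mod 361]
176 = 2^4·11; (2/361) = +1 since 361 mod 8 = 1, so (176/361) = (+1)^4·(11/361); sign now -1
reciprocity: (11/361) = +1·(361/11) since 11 mod 4 = 3, 361 mod 4 = 1; sign now -1
(361/11) = (9/11)   [reduce mod 11]
reciprocity: (9/11) = +1·(11/9) since 9 mod 4 = 1, 11 mod 4 = 3; sign now -1
(11/9) = (2/9)   [reduce mod 9]
2 = 2^1·1; (2/9) = +1 since 9 mod 8 = 1, so (2/9) = (+1)^1·(1/9); sign now -1
(1/9) = 1; final value = sign = -1

-1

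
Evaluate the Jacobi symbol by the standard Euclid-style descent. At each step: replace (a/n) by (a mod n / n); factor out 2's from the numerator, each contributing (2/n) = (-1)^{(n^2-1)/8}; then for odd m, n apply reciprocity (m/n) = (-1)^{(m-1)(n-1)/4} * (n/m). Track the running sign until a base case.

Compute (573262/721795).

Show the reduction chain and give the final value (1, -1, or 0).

-1

factor out 2^1: 573262 = 2^1·286631; with 721795 mod 8 = 3, (2/721795) = -1; sign now -1; continue with (286631/721795)
flip (286631/721795) -> (721795/286631): both odd, 286631 mod 4 = 3, 721795 mod 4 = 3, so the flip contributes -1; sign now +1
(721795/286631): 721795 mod 286631 = 148533, so (721795/286631) = (148533/286631)
flip (148533/286631) -> (286631/148533): both odd, 148533 mod 4 = 1, 286631 mod 4 = 3, so the flip contributes +1; sign now +1
(286631/148533): 286631 mod 148533 = 138098, so (286631/148533) = (138098/148533)
factor out 2^1: 138098 = 2^1·69049; with 148533 mod 8 = 5, (2/148533) = -1; sign now -1; continue with (69049/148533)
flip (69049/148533) -> (148533/69049): both odd, 69049 mod 4 = 1, 148533 mod 4 = 1, so the flip contributes +1; sign now -1
(148533/69049): 148533 mod 69049 = 10435, so (148533/69049) = (10435/69049)
flip (10435/69049) -> (69049/10435): both odd, 10435 mod 4 = 3, 69049 mod 4 = 1, so the flip contributes +1; sign now -1
(69049/10435): 69049 mod 10435 = 6439, so (69049/10435) = (6439/10435)
flip (6439/10435) -> (10435/6439): both odd, 6439 mod 4 = 3, 10435 mod 4 = 3, so the flip contributes -1; sign now +1
(10435/6439): 10435 mod 6439 = 3996, so (10435/6439) = (3996/6439)
factor out 2^2: 3996 = 2^2·999; with 6439 mod 8 = 7, (2/6439) = +1; sign now +1; continue with (999/6439)
flip (999/6439) -> (6439/999): both odd, 999 mod 4 = 3, 6439 mod 4 = 3, so the flip contributes -1; sign now -1
(6439/999): 6439 mod 999 = 445, so (6439/999) = (445/999)
flip (445/999) -> (999/445): both odd, 445 mod 4 = 1, 999 mod 4 = 3, so the flip contributes +1; sign now -1
(999/445): 999 mod 445 = 109, so (999/445) = (109/445)
flip (109/445) -> (445/109): both odd, 109 mod 4 = 1, 445 mod 4 = 1, so the flip contributes +1; sign now -1
(445/109): 445 mod 109 = 9, so (445/109) = (9/109)
flip (9/109) -> (109/9): both odd, 9 mod 4 = 1, 109 mod 4 = 1, so the flip contributes +1; sign now -1
(109/9): 109 mod 9 = 1, so (109/9) = (1/9)
reached (1/9) = 1, so the symbol is -1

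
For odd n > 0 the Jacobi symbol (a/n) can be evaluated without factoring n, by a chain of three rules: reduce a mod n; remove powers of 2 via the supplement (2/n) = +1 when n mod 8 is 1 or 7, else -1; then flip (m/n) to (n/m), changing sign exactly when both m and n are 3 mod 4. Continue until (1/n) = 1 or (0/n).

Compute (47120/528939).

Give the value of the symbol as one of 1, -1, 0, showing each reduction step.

factor out 2^4: 47120 = 2^4·2945; with 528939 mod 8 = 3, (2/528939) = -1; sign now +1; continue with (2945/528939)
flip (2945/528939) -> (528939/2945): both odd, 2945 mod 4 = 1, 528939 mod 4 = 3, so the flip contributes +1; sign now +1
(528939/2945): 528939 mod 2945 = 1784, so (528939/2945) = (1784/2945)
factor out 2^3: 1784 = 2^3·223; with 2945 mod 8 = 1, (2/2945) = +1; sign now +1; continue with (223/2945)
flip (223/2945) -> (2945/223): both odd, 223 mod 4 = 3, 2945 mod 4 = 1, so the flip contributes +1; sign now +1
(2945/223): 2945 mod 223 = 46, so (2945/223) = (46/223)
factor out 2^1: 46 = 2^1·23; with 223 mod 8 = 7, (2/223) = +1; sign now +1; continue with (23/223)
flip (23/223) -> (223/23): both odd, 23 mod 4 = 3, 223 mod 4 = 3, so the flip contributes -1; sign now -1
(223/23): 223 mod 23 = 16, so (223/23) = (16/23)
factor out 2^4: 16 = 2^4·1; with 23 mod 8 = 7, (2/23) = +1; sign now -1; continue with (1/23)
reached (1/23) = 1, so the symbol is -1

-1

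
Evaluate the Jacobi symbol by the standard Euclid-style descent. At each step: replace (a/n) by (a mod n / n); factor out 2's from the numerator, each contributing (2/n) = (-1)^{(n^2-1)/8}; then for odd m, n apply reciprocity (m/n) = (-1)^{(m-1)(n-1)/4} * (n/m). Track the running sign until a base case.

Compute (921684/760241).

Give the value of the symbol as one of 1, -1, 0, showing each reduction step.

(921684/760241) = (161443/760241)   [reduce mod 760241]
reciprocity: (161443/760241) = +1·(760241/161443) since 161443 mod 4 = 3, 760241 mod 4 = 1; sign now +1
(760241/161443) = (114469/161443)   [reduce mod 161443]
reciprocity: (114469/161443) = +1·(161443/114469) since 114469 mod 4 = 1, 161443 mod 4 = 3; sign now +1
(161443/114469) = (46974/114469)   [reduce mod 114469]
46974 = 2^1·23487; (2/114469) = -1 since 114469 mod 8 = 5, so (46974/114469) = (-1)^1·(23487/114469); sign now -1
reciprocity: (23487/114469) = +1·(114469/23487) since 23487 mod 4 = 3, 114469 mod 4 = 1; sign now -1
(114469/23487) = (20521/23487)   [reduce mod 23487]
reciprocity: (20521/23487) = +1·(23487/20521) since 20521 mod 4 = 1, 23487 mod 4 = 3; sign now -1
(23487/20521) = (2966/20521)   [reduce mod 20521]
2966 = 2^1·1483; (2/20521) = +1 since 20521 mod 8 = 1, so (2966/20521) = (+1)^1·(1483/20521); sign now -1
reciprocity: (1483/20521) = +1·(20521/1483) since 1483 mod 4 = 3, 20521 mod 4 = 1; sign now -1
(20521/1483) = (1242/1483)   [reduce mod 1483]
1242 = 2^1·621; (2/1483) = -1 since 1483 mod 8 = 3, so (1242/1483) = (-1)^1·(621/1483); sign now +1
reciprocity: (621/1483) = +1·(1483/621) since 621 mod 4 = 1, 1483 mod 4 = 3; sign now +1
(1483/621) = (241/621)   [reduce mod 621]
reciprocity: (241/621) = +1·(621/241) since 241 mod 4 = 1, 621 mod 4 = 1; sign now +1
(621/241) = (139/241)   [reduce mod 241]
reciprocity: (139/241) = +1·(241/139) since 139 mod 4 = 3, 241 mod 4 = 1; sign now +1
(241/139) = (102/139)   [reduce mod 139]
102 = 2^1·51; (2/139) = -1 since 139 mod 8 = 3, so (102/139) = (-1)^1·(51/139); sign now -1
reciprocity: (51/139) = -1·(139/51) since 51 mod 4 = 3, 139 mod 4 = 3; sign now +1
(139/51) = (37/51)   [reduce mod 51]
reciprocity: (37/51) = +1·(51/37) since 37 mod 4 = 1, 51 mod 4 = 3; sign now +1
(51/37) = (14/37)   [reduce mod 37]
14 = 2^1·7; (2/37) = -1 since 37 mod 8 = 5, so (14/37) = (-1)^1·(7/37); sign now -1
reciprocity: (7/37) = +1·(37/7) since 7 mod 4 = 3, 37 mod 4 = 1; sign now -1
(37/7) = (2/7)   [reduce mod 7]
2 = 2^1·1; (2/7) = +1 since 7 mod 8 = 7, so (2/7) = (+1)^1·(1/7); sign now -1
(1/7) = 1; final value = sign = -1

-1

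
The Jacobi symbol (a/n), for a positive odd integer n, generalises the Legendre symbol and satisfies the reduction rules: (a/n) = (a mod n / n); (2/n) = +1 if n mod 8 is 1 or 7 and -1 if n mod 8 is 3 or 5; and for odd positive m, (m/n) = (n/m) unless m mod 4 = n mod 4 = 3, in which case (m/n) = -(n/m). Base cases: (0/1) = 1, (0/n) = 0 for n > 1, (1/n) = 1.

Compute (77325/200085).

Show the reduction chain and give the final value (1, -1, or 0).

0

flip (77325/200085) -> (200085/77325): both odd, 77325 mod 4 = 1, 200085 mod 4 = 1, so the flip contributes +1; sign now +1
(200085/77325): 200085 mod 77325 = 45435, so (200085/77325) = (45435/77325)
flip (45435/77325) -> (77325/45435): both odd, 45435 mod 4 = 3, 77325 mod 4 = 1, so the flip contributes +1; sign now +1
(77325/45435): 77325 mod 45435 = 31890, so (77325/45435) = (31890/45435)
factor out 2^1: 31890 = 2^1·15945; with 45435 mod 8 = 3, (2/45435) = -1; sign now -1; continue with (15945/45435)
flip (15945/45435) -> (45435/15945): both odd, 15945 mod 4 = 1, 45435 mod 4 = 3, so the flip contributes +1; sign now -1
(45435/15945): 45435 mod 15945 = 13545, so (45435/15945) = (13545/15945)
flip (13545/15945) -> (15945/13545): both odd, 13545 mod 4 = 1, 15945 mod 4 = 1, so the flip contributes +1; sign now -1
(15945/13545): 15945 mod 13545 = 2400, so (15945/13545) = (2400/13545)
factor out 2^5: 2400 = 2^5·75; with 13545 mod 8 = 1, (2/13545) = +1; sign now -1; continue with (75/13545)
flip (75/13545) -> (13545/75): both odd, 75 mod 4 = 3, 13545 mod 4 = 1, so the flip contributes +1; sign now -1
(13545/75): 13545 mod 75 = 45, so (13545/75) = (45/75)
flip (45/75) -> (75/45): both odd, 45 mod 4 = 1, 75 mod 4 = 3, so the flip contributes +1; sign now -1
(75/45): 75 mod 45 = 30, so (75/45) = (30/45)
factor out 2^1: 30 = 2^1·15; with 45 mod 8 = 5, (2/45) = -1; sign now +1; continue with (15/45)
flip (15/45) -> (45/15): both odd, 15 mod 4 = 3, 45 mod 4 = 1, so the flip contributes +1; sign now +1
(45/15): 45 mod 15 = 0, so (45/15) = (0/15)
reached (0/15); gcd(a, n) > 1, so (0/15) = 0 and the symbol is 0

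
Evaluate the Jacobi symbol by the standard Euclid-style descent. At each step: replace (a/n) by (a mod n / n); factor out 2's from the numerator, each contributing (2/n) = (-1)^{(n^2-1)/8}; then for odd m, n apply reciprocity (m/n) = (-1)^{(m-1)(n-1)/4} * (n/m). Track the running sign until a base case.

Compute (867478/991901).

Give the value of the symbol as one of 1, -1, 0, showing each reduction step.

factor out 2^1: 867478 = 2^1·433739; with 991901 mod 8 = 5, (2/991901) = -1; sign now -1; continue with (433739/991901)
flip (433739/991901) -> (991901/433739): both odd, 433739 mod 4 = 3, 991901 mod 4 = 1, so the flip contributes +1; sign now -1
(991901/433739): 991901 mod 433739 = 124423, so (991901/433739) = (124423/433739)
flip (124423/433739) -> (433739/124423): both odd, 124423 mod 4 = 3, 433739 mod 4 = 3, so the flip contributes -1; sign now +1
(433739/124423): 433739 mod 124423 = 60470, so (433739/124423) = (60470/124423)
factor out 2^1: 60470 = 2^1·30235; with 124423 mod 8 = 7, (2/124423) = +1; sign now +1; continue with (30235/124423)
flip (30235/124423) -> (124423/30235): both odd, 30235 mod 4 = 3, 124423 mod 4 = 3, so the flip contributes -1; sign now -1
(124423/30235): 124423 mod 30235 = 3483, so (124423/30235) = (3483/30235)
flip (3483/30235) -> (30235/3483): both odd, 3483 mod 4 = 3, 30235 mod 4 = 3, so the flip contributes -1; sign now +1
(30235/3483): 30235 mod 3483 = 2371, so (30235/3483) = (2371/3483)
flip (2371/3483) -> (3483/2371): both odd, 2371 mod 4 = 3, 3483 mod 4 = 3, so the flip contributes -1; sign now -1
(3483/2371): 3483 mod 2371 = 1112, so (3483/2371) = (1112/2371)
factor out 2^3: 1112 = 2^3·139; with 2371 mod 8 = 3, (2/2371) = -1; sign now +1; continue with (139/2371)
flip (139/2371) -> (2371/139): both odd, 139 mod 4 = 3, 2371 mod 4 = 3, so the flip contributes -1; sign now -1
(2371/139): 2371 mod 139 = 8, so (2371/139) = (8/139)
factor out 2^3: 8 = 2^3·1; with 139 mod 8 = 3, (2/139) = -1; sign now +1; continue with (1/139)
reached (1/139) = 1, so the symbol is +1

1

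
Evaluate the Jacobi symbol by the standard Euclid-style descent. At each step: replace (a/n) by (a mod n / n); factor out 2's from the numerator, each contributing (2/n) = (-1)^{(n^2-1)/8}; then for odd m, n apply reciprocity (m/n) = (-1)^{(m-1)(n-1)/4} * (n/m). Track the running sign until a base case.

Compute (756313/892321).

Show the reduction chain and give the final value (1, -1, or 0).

-1

flip (756313/892321) -> (892321/756313): both odd, 756313 mod 4 = 1, 892321 mod 4 = 1, so the flip contributes +1; sign now +1
(892321/756313): 892321 mod 756313 = 136008, so (892321/756313) = (136008/756313)
factor out 2^3: 136008 = 2^3·17001; with 756313 mod 8 = 1, (2/756313) = +1; sign now +1; continue with (17001/756313)
flip (17001/756313) -> (756313/17001): both odd, 17001 mod 4 = 1, 756313 mod 4 = 1, so the flip contributes +1; sign now +1
(756313/17001): 756313 mod 17001 = 8269, so (756313/17001) = (8269/17001)
flip (8269/17001) -> (17001/8269): both odd, 8269 mod 4 = 1, 17001 mod 4 = 1, so the flip contributes +1; sign now +1
(17001/8269): 17001 mod 8269 = 463, so (17001/8269) = (463/8269)
flip (463/8269) -> (8269/463): both odd, 463 mod 4 = 3, 8269 mod 4 = 1, so the flip contributes +1; sign now +1
(8269/463): 8269 mod 463 = 398, so (8269/463) = (398/463)
factor out 2^1: 398 = 2^1·199; with 463 mod 8 = 7, (2/463) = +1; sign now +1; continue with (199/463)
flip (199/463) -> (463/199): both odd, 199 mod 4 = 3, 463 mod 4 = 3, so the flip contributes -1; sign now -1
(463/199): 463 mod 199 = 65, so (463/199) = (65/199)
flip (65/199) -> (199/65): both odd, 65 mod 4 = 1, 199 mod 4 = 3, so the flip contributes +1; sign now -1
(199/65): 199 mod 65 = 4, so (199/65) = (4/65)
factor out 2^2: 4 = 2^2·1; with 65 mod 8 = 1, (2/65) = +1; sign now -1; continue with (1/65)
reached (1/65) = 1, so the symbol is -1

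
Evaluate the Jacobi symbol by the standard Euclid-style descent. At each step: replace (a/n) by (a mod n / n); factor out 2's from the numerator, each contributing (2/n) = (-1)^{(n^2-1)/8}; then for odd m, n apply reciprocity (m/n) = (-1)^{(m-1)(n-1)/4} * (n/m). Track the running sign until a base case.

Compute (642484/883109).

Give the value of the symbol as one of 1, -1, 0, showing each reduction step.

factor out 2^2: 642484 = 2^2·160621; with 883109 mod 8 = 5, (2/883109) = -1; sign now +1; continue with (160621/883109)
flip (160621/883109) -> (883109/160621): both odd, 160621 mod 4 = 1, 883109 mod 4 = 1, so the flip contributes +1; sign now +1
(883109/160621): 883109 mod 160621 = 80004, so (883109/160621) = (80004/160621)
factor out 2^2: 80004 = 2^2·20001; with 160621 mod 8 = 5, (2/160621) = -1; sign now +1; continue with (20001/160621)
flip (20001/160621) -> (160621/20001): both odd, 20001 mod 4 = 1, 160621 mod 4 = 1, so the flip contributes +1; sign now +1
(160621/20001): 160621 mod 20001 = 613, so (160621/20001) = (613/20001)
flip (613/20001) -> (20001/613): both odd, 613 mod 4 = 1, 20001 mod 4 = 1, so the flip contributes +1; sign now +1
(20001/613): 20001 mod 613 = 385, so (20001/613) = (385/613)
flip (385/613) -> (613/385): both odd, 385 mod 4 = 1, 613 mod 4 = 1, so the flip contributes +1; sign now +1
(613/385): 613 mod 385 = 228, so (613/385) = (228/385)
factor out 2^2: 228 = 2^2·57; with 385 mod 8 = 1, (2/385) = +1; sign now +1; continue with (57/385)
flip (57/385) -> (385/57): both odd, 57 mod 4 = 1, 385 mod 4 = 1, so the flip contributes +1; sign now +1
(385/57): 385 mod 57 = 43, so (385/57) = (43/57)
flip (43/57) -> (57/43): both odd, 43 mod 4 = 3, 57 mod 4 = 1, so the flip contributes +1; sign now +1
(57/43): 57 mod 43 = 14, so (57/43) = (14/43)
factor out 2^1: 14 = 2^1·7; with 43 mod 8 = 3, (2/43) = -1; sign now -1; continue with (7/43)
flip (7/43) -> (43/7): both odd, 7 mod 4 = 3, 43 mod 4 = 3, so the flip contributes -1; sign now +1
(43/7): 43 mod 7 = 1, so (43/7) = (1/7)
reached (1/7) = 1, so the symbol is +1

1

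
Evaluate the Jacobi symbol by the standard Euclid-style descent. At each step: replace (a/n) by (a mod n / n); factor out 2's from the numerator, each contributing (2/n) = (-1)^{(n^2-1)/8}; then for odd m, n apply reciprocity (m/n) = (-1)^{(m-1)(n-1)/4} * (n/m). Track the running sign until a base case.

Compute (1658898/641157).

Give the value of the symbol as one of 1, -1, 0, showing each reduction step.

0

(1658898/641157): 1658898 mod 641157 = 376584, so (1658898/641157) = (376584/641157)
factor out 2^3: 376584 = 2^3·47073; with 641157 mod 8 = 5, (2/641157) = -1; sign now -1; continue with (47073/641157)
flip (47073/641157) -> (641157/47073): both odd, 47073 mod 4 = 1, 641157 mod 4 = 1, so the flip contributes +1; sign now -1
(641157/47073): 641157 mod 47073 = 29208, so (641157/47073) = (29208/47073)
factor out 2^3: 29208 = 2^3·3651; with 47073 mod 8 = 1, (2/47073) = +1; sign now -1; continue with (3651/47073)
flip (3651/47073) -> (47073/3651): both odd, 3651 mod 4 = 3, 47073 mod 4 = 1, so the flip contributes +1; sign now -1
(47073/3651): 47073 mod 3651 = 3261, so (47073/3651) = (3261/3651)
flip (3261/3651) -> (3651/3261): both odd, 3261 mod 4 = 1, 3651 mod 4 = 3, so the flip contributes +1; sign now -1
(3651/3261): 3651 mod 3261 = 390, so (3651/3261) = (390/3261)
factor out 2^1: 390 = 2^1·195; with 3261 mod 8 = 5, (2/3261) = -1; sign now +1; continue with (195/3261)
flip (195/3261) -> (3261/195): both odd, 195 mod 4 = 3, 3261 mod 4 = 1, so the flip contributes +1; sign now +1
(3261/195): 3261 mod 195 = 141, so (3261/195) = (141/195)
flip (141/195) -> (195/141): both odd, 141 mod 4 = 1, 195 mod 4 = 3, so the flip contributes +1; sign now +1
(195/141): 195 mod 141 = 54, so (195/141) = (54/141)
factor out 2^1: 54 = 2^1·27; with 141 mod 8 = 5, (2/141) = -1; sign now -1; continue with (27/141)
flip (27/141) -> (141/27): both odd, 27 mod 4 = 3, 141 mod 4 = 1, so the flip contributes +1; sign now -1
(141/27): 141 mod 27 = 6, so (141/27) = (6/27)
factor out 2^1: 6 = 2^1·3; with 27 mod 8 = 3, (2/27) = -1; sign now +1; continue with (3/27)
flip (3/27) -> (27/3): both odd, 3 mod 4 = 3, 27 mod 4 = 3, so the flip contributes -1; sign now -1
(27/3): 27 mod 3 = 0, so (27/3) = (0/3)
reached (0/3); gcd(a, n) > 1, so (0/3) = 0 and the symbol is 0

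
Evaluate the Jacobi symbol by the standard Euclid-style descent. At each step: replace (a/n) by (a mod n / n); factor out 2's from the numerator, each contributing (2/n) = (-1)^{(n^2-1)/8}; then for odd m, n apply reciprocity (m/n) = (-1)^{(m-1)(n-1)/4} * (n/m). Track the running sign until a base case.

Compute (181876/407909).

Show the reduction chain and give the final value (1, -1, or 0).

0

181876 = 2^2·45469; (2/407909) = -1 since 407909 mod 8 = 5, so (181876/407909) = (-1)^2·(45469/407909); sign now +1
reciprocity: (45469/407909) = +1·(407909/45469) since 45469 mod 4 = 1, 407909 mod 4 = 1; sign now +1
(407909/45469) = (44157/45469)   [reduce mod 45469]
reciprocity: (44157/45469) = +1·(45469/44157) since 44157 mod 4 = 1, 45469 mod 4 = 1; sign now +1
(45469/44157) = (1312/44157)   [reduce mod 44157]
1312 = 2^5·41; (2/44157) = -1 since 44157 mod 8 = 5, so (1312/44157) = (-1)^5·(41/44157); sign now -1
reciprocity: (41/44157) = +1·(44157/41) since 41 mod 4 = 1, 44157 mod 4 = 1; sign now -1
(44157/41) = (0/41)   [reduce mod 41]
(0/41) = 0   [gcd(a, n) > 1]; final value = 0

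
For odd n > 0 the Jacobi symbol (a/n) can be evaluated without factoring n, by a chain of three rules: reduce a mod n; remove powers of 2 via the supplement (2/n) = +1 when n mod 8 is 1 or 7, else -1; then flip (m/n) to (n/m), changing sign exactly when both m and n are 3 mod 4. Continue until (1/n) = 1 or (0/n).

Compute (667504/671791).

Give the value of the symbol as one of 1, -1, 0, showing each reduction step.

factor out 2^4: 667504 = 2^4·41719; with 671791 mod 8 = 7, (2/671791) = +1; sign now +1; continue with (41719/671791)
flip (41719/671791) -> (671791/41719): both odd, 41719 mod 4 = 3, 671791 mod 4 = 3, so the flip contributes -1; sign now -1
(671791/41719): 671791 mod 41719 = 4287, so (671791/41719) = (4287/41719)
flip (4287/41719) -> (41719/4287): both odd, 4287 mod 4 = 3, 41719 mod 4 = 3, so the flip contributes -1; sign now +1
(41719/4287): 41719 mod 4287 = 3136, so (41719/4287) = (3136/4287)
factor out 2^6: 3136 = 2^6·49; with 4287 mod 8 = 7, (2/4287) = +1; sign now +1; continue with (49/4287)
flip (49/4287) -> (4287/49): both odd, 49 mod 4 = 1, 4287 mod 4 = 3, so the flip contributes +1; sign now +1
(4287/49): 4287 mod 49 = 24, so (4287/49) = (24/49)
factor out 2^3: 24 = 2^3·3; with 49 mod 8 = 1, (2/49) = +1; sign now +1; continue with (3/49)
flip (3/49) -> (49/3): both odd, 3 mod 4 = 3, 49 mod 4 = 1, so the flip contributes +1; sign now +1
(49/3): 49 mod 3 = 1, so (49/3) = (1/3)
reached (1/3) = 1, so the symbol is +1

1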